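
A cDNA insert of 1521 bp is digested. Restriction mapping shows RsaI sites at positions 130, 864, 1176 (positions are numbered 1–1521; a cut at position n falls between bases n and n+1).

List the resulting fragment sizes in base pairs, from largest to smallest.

734, 345, 312, 130 bp

Linear molecule, 3 cuts → 4 fragments:
  130 − 0 = 130 bp
  864 − 130 = 734 bp
  1176 − 864 = 312 bp
  1521 − 1176 = 345 bp
Sorted largest to smallest: 734, 345, 312, 130 bp.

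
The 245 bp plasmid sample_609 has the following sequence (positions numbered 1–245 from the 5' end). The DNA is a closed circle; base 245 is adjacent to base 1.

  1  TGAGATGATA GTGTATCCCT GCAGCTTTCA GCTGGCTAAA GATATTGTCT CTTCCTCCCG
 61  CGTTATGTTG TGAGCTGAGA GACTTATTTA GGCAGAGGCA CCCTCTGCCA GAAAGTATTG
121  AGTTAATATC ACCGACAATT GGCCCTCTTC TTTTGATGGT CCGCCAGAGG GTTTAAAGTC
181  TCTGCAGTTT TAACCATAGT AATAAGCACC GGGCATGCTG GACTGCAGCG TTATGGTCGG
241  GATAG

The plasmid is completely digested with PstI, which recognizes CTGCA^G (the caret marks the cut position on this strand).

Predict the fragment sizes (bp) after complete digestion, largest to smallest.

PstI sites (CTGCAG) start at positions 19, 182, 223.
PstI cuts after base 5 of each site (before the last base), so after positions 23, 186, 227.
Circular molecule, 3 cuts → 3 fragments:
  24–186 → 163 bp
  187–227 → 41 bp
  228–245 then 1–23 → 18 + 23 = 41 bp
Sorted largest to smallest: 163, 41, 41 bp.

163, 41, 41 bp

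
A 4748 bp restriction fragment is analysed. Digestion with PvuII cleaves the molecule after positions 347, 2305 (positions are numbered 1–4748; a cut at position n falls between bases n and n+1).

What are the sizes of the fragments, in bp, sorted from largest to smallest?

Linear molecule, 2 cuts → 3 fragments:
  347 − 0 = 347 bp
  2305 − 347 = 1958 bp
  4748 − 2305 = 2443 bp
Sorted largest to smallest: 2443, 1958, 347 bp.

2443, 1958, 347 bp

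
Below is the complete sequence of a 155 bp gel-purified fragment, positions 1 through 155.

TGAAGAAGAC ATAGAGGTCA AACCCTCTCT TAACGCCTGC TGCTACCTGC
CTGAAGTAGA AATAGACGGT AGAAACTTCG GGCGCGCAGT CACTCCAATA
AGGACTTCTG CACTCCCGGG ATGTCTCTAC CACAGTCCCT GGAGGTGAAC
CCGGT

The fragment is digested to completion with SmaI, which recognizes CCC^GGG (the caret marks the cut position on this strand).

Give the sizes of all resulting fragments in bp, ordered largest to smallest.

The SmaI site (CCCGGG) starts at position 115.
SmaI cuts after base 3 of each site, so after position 117.
Linear molecule, 1 cut → 2 fragments:
  1–117 → 117 bp
  118–155 → 38 bp
Sorted largest to smallest: 117, 38 bp.

117, 38 bp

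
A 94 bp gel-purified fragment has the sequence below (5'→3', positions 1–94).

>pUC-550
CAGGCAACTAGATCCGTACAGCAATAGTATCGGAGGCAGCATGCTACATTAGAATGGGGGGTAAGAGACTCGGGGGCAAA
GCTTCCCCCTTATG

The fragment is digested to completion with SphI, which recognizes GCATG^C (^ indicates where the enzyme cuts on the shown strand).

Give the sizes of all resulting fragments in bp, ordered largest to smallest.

The SphI site (GCATGC) starts at position 39.
SphI cuts after base 5 of each site (before the last base), so after position 43.
Linear molecule, 1 cut → 2 fragments:
  1–43 → 43 bp
  44–94 → 51 bp
Sorted largest to smallest: 51, 43 bp.

51, 43 bp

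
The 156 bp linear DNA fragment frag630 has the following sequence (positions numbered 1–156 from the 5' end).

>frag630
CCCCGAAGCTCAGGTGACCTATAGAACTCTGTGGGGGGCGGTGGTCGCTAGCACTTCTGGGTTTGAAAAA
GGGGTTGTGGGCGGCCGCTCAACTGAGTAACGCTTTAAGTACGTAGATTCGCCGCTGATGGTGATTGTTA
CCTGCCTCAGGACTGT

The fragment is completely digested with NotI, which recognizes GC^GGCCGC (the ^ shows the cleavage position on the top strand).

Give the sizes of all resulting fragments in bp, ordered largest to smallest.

82, 74 bp

The NotI site (GCGGCCGC) starts at position 81.
NotI cuts after base 2 of each site, so after position 82.
Linear molecule, 1 cut → 2 fragments:
  1–82 → 82 bp
  83–156 → 74 bp
Sorted largest to smallest: 82, 74 bp.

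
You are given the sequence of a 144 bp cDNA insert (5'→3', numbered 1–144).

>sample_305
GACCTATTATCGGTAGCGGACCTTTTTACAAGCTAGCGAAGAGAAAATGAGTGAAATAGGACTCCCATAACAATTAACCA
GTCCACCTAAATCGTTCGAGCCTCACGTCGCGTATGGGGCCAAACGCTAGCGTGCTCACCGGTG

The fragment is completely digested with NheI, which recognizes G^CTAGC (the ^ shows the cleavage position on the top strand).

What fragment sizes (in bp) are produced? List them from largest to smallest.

NheI sites (GCTAGC) start at positions 32, 126.
NheI cuts after the first base of each site, so after positions 32, 126.
Linear molecule, 2 cuts → 3 fragments:
  1–32 → 32 bp
  33–126 → 94 bp
  127–144 → 18 bp
Sorted largest to smallest: 94, 32, 18 bp.

94, 32, 18 bp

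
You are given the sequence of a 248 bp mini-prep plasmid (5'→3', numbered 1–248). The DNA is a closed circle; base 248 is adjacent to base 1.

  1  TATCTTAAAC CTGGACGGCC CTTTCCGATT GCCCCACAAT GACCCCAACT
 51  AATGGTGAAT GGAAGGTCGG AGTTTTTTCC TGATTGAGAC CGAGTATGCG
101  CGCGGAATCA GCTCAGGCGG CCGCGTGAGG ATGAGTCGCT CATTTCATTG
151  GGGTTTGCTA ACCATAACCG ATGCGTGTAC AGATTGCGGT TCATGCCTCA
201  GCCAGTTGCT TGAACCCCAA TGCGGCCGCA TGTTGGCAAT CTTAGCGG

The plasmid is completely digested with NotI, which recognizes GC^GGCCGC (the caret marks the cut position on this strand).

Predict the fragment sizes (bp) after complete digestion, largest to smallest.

143, 105 bp

NotI sites (GCGGCCGC) start at positions 117, 222.
NotI cuts after base 2 of each site, so after positions 118, 223.
Circular molecule, 2 cuts → 2 fragments:
  119–223 → 105 bp
  224–248 then 1–118 → 25 + 118 = 143 bp
Sorted largest to smallest: 143, 105 bp.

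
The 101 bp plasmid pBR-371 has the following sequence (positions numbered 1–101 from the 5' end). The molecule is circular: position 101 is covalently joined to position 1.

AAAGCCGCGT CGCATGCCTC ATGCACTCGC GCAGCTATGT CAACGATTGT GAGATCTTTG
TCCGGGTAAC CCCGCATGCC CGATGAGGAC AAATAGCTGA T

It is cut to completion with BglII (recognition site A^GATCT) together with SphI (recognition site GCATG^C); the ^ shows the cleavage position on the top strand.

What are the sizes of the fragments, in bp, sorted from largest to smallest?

39, 36, 26 bp

The BglII site (AGATCT) starts at position 52.
BglII cuts after the first base of each site, so after position 52.
SphI sites (GCATGC) start at positions 12, 74.
SphI cuts after base 5 of each site (before the last base), so after positions 16, 78.
Combined cut positions: 16, 52, 78.
Circular molecule, 3 cuts → 3 fragments:
  17–52 → 36 bp
  53–78 → 26 bp
  79–101 then 1–16 → 23 + 16 = 39 bp
Sorted largest to smallest: 39, 36, 26 bp.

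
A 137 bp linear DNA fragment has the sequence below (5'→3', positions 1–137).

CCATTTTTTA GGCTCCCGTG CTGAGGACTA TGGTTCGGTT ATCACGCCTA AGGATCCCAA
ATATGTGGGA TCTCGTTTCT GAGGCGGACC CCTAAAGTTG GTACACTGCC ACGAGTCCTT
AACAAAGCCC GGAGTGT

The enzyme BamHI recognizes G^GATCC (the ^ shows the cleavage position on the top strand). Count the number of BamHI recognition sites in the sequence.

1

GGATCC occurs starting at position 52.
BamHI cuts at 1 site.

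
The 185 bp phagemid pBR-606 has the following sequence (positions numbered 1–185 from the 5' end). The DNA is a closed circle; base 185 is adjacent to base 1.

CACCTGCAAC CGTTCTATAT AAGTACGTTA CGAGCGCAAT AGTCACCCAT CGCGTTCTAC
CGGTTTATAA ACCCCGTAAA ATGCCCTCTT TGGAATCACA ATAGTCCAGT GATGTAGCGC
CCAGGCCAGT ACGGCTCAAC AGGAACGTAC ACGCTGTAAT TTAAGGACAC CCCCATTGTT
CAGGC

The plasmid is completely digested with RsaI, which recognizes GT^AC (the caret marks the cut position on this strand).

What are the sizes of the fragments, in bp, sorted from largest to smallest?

RsaI sites (GTAC) start at positions 23, 129, 147.
RsaI cuts after base 2 of each site, so after positions 24, 130, 148.
Circular molecule, 3 cuts → 3 fragments:
  25–130 → 106 bp
  131–148 → 18 bp
  149–185 then 1–24 → 37 + 24 = 61 bp
Sorted largest to smallest: 106, 61, 18 bp.

106, 61, 18 bp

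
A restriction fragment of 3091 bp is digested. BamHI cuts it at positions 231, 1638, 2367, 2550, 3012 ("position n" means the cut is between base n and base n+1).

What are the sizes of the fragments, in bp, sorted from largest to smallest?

Linear molecule, 5 cuts → 6 fragments:
  231 − 0 = 231 bp
  1638 − 231 = 1407 bp
  2367 − 1638 = 729 bp
  2550 − 2367 = 183 bp
  3012 − 2550 = 462 bp
  3091 − 3012 = 79 bp
Sorted largest to smallest: 1407, 729, 462, 231, 183, 79 bp.

1407, 729, 462, 231, 183, 79 bp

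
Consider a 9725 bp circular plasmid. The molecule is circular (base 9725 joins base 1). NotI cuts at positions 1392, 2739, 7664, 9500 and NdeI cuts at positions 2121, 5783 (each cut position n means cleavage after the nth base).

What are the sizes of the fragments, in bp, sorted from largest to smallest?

3044, 1881, 1836, 1617, 729, 618 bp

Combined cut positions (sorted): 1392, 2121, 2739, 5783, 7664, 9500.
Circular molecule, 6 cuts → 6 fragments:
  2121 − 1392 = 729 bp
  2739 − 2121 = 618 bp
  5783 − 2739 = 3044 bp
  7664 − 5783 = 1881 bp
  9500 − 7664 = 1836 bp
  wrap: 9725 − 9500 + 1392 = 1617 bp
Sorted largest to smallest: 3044, 1881, 1836, 1617, 729, 618 bp.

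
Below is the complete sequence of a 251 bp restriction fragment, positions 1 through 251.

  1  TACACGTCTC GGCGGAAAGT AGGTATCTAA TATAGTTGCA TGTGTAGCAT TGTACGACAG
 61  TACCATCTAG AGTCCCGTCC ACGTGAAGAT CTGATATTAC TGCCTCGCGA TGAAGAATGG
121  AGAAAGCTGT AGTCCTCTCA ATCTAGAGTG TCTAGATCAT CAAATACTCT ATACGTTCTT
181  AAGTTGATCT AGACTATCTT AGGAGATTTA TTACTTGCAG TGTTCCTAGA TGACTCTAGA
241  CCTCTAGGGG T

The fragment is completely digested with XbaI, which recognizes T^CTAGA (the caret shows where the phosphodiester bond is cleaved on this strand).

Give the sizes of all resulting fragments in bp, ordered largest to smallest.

XbaI sites (TCTAGA) start at positions 66, 142, 151, 188, 235.
XbaI cuts after the first base of each site, so after positions 66, 142, 151, 188, 235.
Linear molecule, 5 cuts → 6 fragments:
  1–66 → 66 bp
  67–142 → 76 bp
  143–151 → 9 bp
  152–188 → 37 bp
  189–235 → 47 bp
  236–251 → 16 bp
Sorted largest to smallest: 76, 66, 47, 37, 16, 9 bp.

76, 66, 47, 37, 16, 9 bp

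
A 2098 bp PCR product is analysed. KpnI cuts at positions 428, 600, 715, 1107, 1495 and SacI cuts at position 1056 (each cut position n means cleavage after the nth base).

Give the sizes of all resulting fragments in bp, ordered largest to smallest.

603, 428, 388, 341, 172, 115, 51 bp

Combined cut positions (sorted): 428, 600, 715, 1056, 1107, 1495.
Linear molecule, 6 cuts → 7 fragments:
  428 − 0 = 428 bp
  600 − 428 = 172 bp
  715 − 600 = 115 bp
  1056 − 715 = 341 bp
  1107 − 1056 = 51 bp
  1495 − 1107 = 388 bp
  2098 − 1495 = 603 bp
Sorted largest to smallest: 603, 428, 388, 341, 172, 115, 51 bp.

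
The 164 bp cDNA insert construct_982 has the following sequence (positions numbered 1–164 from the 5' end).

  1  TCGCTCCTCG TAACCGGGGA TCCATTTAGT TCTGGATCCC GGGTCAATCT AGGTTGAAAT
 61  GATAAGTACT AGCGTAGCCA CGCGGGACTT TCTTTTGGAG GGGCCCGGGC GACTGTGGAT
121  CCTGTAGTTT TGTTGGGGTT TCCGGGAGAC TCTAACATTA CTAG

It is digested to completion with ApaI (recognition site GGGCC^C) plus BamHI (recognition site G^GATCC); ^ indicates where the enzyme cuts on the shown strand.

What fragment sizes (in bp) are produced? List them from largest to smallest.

71, 47, 18, 16, 12 bp

The ApaI site (GGGCCC) starts at position 101.
ApaI cuts after base 5 of each site (before the last base), so after position 105.
BamHI sites (GGATCC) start at positions 18, 34, 117.
BamHI cuts after the first base of each site, so after positions 18, 34, 117.
Combined cut positions: 18, 34, 105, 117.
Linear molecule, 4 cuts → 5 fragments:
  1–18 → 18 bp
  19–34 → 16 bp
  35–105 → 71 bp
  106–117 → 12 bp
  118–164 → 47 bp
Sorted largest to smallest: 71, 47, 18, 16, 12 bp.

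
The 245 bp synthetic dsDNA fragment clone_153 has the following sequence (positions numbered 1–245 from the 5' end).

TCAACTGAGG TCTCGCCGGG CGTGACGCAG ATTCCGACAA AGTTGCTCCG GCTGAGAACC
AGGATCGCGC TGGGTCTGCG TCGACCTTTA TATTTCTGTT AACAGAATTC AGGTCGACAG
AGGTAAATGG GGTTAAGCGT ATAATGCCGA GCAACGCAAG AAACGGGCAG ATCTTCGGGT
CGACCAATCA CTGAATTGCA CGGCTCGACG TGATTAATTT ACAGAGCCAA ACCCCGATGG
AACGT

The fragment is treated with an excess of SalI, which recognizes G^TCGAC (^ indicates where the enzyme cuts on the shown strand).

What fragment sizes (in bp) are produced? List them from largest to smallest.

80, 66, 66, 33 bp

SalI sites (GTCGAC) start at positions 80, 113, 179.
SalI cuts after the first base of each site, so after positions 80, 113, 179.
Linear molecule, 3 cuts → 4 fragments:
  1–80 → 80 bp
  81–113 → 33 bp
  114–179 → 66 bp
  180–245 → 66 bp
Sorted largest to smallest: 80, 66, 66, 33 bp.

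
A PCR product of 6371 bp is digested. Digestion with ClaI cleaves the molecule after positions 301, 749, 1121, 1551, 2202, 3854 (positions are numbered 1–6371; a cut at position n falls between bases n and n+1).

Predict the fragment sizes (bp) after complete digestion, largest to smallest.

2517, 1652, 651, 448, 430, 372, 301 bp

Linear molecule, 6 cuts → 7 fragments:
  301 − 0 = 301 bp
  749 − 301 = 448 bp
  1121 − 749 = 372 bp
  1551 − 1121 = 430 bp
  2202 − 1551 = 651 bp
  3854 − 2202 = 1652 bp
  6371 − 3854 = 2517 bp
Sorted largest to smallest: 2517, 1652, 651, 448, 430, 372, 301 bp.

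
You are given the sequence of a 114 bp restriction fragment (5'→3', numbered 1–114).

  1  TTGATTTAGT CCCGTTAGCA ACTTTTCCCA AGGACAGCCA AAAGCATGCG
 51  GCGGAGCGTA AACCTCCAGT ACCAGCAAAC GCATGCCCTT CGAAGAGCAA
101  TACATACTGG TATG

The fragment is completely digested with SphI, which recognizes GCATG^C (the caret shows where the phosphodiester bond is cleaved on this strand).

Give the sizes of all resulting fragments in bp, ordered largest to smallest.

SphI sites (GCATGC) start at positions 44, 81.
SphI cuts after base 5 of each site (before the last base), so after positions 48, 85.
Linear molecule, 2 cuts → 3 fragments:
  1–48 → 48 bp
  49–85 → 37 bp
  86–114 → 29 bp
Sorted largest to smallest: 48, 37, 29 bp.

48, 37, 29 bp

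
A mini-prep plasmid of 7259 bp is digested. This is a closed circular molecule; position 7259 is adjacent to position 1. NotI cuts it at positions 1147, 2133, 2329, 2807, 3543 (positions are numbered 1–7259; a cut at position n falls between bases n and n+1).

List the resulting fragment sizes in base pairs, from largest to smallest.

4863, 986, 736, 478, 196 bp

Circular molecule, 5 cuts → 5 fragments:
  2133 − 1147 = 986 bp
  2329 − 2133 = 196 bp
  2807 − 2329 = 478 bp
  3543 − 2807 = 736 bp
  wrap: 7259 − 3543 + 1147 = 4863 bp
Sorted largest to smallest: 4863, 986, 736, 478, 196 bp.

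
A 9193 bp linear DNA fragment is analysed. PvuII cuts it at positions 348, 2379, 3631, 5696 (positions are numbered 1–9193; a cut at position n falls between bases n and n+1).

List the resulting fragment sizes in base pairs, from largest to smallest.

3497, 2065, 2031, 1252, 348 bp

Linear molecule, 4 cuts → 5 fragments:
  348 − 0 = 348 bp
  2379 − 348 = 2031 bp
  3631 − 2379 = 1252 bp
  5696 − 3631 = 2065 bp
  9193 − 5696 = 3497 bp
Sorted largest to smallest: 3497, 2065, 2031, 1252, 348 bp.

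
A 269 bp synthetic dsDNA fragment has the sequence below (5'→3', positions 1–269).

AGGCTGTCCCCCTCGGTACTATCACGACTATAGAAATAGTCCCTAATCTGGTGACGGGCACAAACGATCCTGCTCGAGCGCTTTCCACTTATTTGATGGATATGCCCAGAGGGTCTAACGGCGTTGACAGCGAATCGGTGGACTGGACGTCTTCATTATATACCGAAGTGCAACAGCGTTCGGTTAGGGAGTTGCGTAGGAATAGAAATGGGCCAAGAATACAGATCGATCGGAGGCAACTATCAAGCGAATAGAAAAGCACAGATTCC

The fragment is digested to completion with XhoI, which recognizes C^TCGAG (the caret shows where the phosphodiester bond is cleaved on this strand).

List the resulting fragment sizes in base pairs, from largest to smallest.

The XhoI site (CTCGAG) starts at position 73.
XhoI cuts after the first base of each site, so after position 73.
Linear molecule, 1 cut → 2 fragments:
  1–73 → 73 bp
  74–269 → 196 bp
Sorted largest to smallest: 196, 73 bp.

196, 73 bp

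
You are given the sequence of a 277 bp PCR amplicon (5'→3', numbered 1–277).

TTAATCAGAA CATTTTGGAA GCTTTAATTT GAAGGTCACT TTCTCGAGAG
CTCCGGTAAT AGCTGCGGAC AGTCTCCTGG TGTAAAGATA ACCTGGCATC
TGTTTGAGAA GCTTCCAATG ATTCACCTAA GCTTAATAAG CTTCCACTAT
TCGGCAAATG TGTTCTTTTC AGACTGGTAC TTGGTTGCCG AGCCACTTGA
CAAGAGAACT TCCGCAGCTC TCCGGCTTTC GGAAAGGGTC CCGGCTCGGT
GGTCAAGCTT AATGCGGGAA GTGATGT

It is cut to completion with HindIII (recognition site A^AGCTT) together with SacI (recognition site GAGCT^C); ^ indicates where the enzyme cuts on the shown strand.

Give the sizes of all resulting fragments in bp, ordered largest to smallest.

117, 57, 33, 22, 20, 19, 9 bp

HindIII sites (AAGCTT) start at positions 19, 109, 129, 138, 255.
HindIII cuts after the first base of each site, so after positions 19, 109, 129, 138, 255.
The SacI site (GAGCTC) starts at position 48.
SacI cuts after base 5 of each site (before the last base), so after position 52.
Combined cut positions: 19, 52, 109, 129, 138, 255.
Linear molecule, 6 cuts → 7 fragments:
  1–19 → 19 bp
  20–52 → 33 bp
  53–109 → 57 bp
  110–129 → 20 bp
  130–138 → 9 bp
  139–255 → 117 bp
  256–277 → 22 bp
Sorted largest to smallest: 117, 57, 33, 22, 20, 19, 9 bp.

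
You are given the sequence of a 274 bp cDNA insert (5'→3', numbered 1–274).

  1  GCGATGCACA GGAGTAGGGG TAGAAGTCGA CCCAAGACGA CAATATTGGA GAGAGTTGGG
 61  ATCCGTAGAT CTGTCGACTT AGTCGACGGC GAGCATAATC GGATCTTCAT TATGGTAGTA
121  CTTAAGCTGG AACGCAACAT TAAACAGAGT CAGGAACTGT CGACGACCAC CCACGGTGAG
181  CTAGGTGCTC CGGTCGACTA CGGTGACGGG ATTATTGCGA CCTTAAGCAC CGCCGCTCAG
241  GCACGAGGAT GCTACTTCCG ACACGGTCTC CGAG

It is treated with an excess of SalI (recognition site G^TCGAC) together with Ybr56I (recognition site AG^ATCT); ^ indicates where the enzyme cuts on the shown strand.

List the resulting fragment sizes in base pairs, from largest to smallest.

SalI sites (GTCGAC) start at positions 26, 73, 82, 159, 193.
SalI cuts after the first base of each site, so after positions 26, 73, 82, 159, 193.
The Ybr56I site (AGATCT) starts at position 67.
Ybr56I cuts after base 2 of each site, so after position 68.
Combined cut positions: 26, 68, 73, 82, 159, 193.
Linear molecule, 6 cuts → 7 fragments:
  1–26 → 26 bp
  27–68 → 42 bp
  69–73 → 5 bp
  74–82 → 9 bp
  83–159 → 77 bp
  160–193 → 34 bp
  194–274 → 81 bp
Sorted largest to smallest: 81, 77, 42, 34, 26, 9, 5 bp.

81, 77, 42, 34, 26, 9, 5 bp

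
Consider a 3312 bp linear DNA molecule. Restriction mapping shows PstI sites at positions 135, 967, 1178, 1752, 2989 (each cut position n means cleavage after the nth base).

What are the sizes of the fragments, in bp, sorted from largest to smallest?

Linear molecule, 5 cuts → 6 fragments:
  135 − 0 = 135 bp
  967 − 135 = 832 bp
  1178 − 967 = 211 bp
  1752 − 1178 = 574 bp
  2989 − 1752 = 1237 bp
  3312 − 2989 = 323 bp
Sorted largest to smallest: 1237, 832, 574, 323, 211, 135 bp.

1237, 832, 574, 323, 211, 135 bp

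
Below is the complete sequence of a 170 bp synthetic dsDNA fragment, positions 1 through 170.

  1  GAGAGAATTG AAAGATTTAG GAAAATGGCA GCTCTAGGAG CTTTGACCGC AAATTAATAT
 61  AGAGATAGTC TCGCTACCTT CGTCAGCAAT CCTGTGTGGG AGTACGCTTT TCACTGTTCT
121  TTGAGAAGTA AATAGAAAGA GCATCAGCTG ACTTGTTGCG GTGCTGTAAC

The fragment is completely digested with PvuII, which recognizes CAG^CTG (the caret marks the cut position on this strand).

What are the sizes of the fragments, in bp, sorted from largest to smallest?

The PvuII site (CAGCTG) starts at position 145.
PvuII cuts after base 3 of each site, so after position 147.
Linear molecule, 1 cut → 2 fragments:
  1–147 → 147 bp
  148–170 → 23 bp
Sorted largest to smallest: 147, 23 bp.

147, 23 bp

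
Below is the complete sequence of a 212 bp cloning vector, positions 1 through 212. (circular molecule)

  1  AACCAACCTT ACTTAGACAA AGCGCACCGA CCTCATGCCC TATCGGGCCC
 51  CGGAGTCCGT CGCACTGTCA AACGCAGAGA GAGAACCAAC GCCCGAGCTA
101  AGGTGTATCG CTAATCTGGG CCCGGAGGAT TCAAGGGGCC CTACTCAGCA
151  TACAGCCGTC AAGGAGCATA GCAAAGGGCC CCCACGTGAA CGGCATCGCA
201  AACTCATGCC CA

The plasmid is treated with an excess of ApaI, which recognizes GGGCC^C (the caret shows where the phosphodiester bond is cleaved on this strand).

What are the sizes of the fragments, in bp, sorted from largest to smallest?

ApaI sites (GGGCCC) start at positions 45, 118, 136, 176.
ApaI cuts after base 5 of each site (before the last base), so after positions 49, 122, 140, 180.
Circular molecule, 4 cuts → 4 fragments:
  50–122 → 73 bp
  123–140 → 18 bp
  141–180 → 40 bp
  181–212 then 1–49 → 32 + 49 = 81 bp
Sorted largest to smallest: 81, 73, 40, 18 bp.

81, 73, 40, 18 bp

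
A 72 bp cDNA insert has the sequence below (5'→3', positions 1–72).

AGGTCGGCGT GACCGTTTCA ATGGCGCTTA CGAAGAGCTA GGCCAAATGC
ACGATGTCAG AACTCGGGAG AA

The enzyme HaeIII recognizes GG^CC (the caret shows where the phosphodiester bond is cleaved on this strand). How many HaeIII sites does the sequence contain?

1

GGCC occurs starting at position 41.
HaeIII cuts at 1 site.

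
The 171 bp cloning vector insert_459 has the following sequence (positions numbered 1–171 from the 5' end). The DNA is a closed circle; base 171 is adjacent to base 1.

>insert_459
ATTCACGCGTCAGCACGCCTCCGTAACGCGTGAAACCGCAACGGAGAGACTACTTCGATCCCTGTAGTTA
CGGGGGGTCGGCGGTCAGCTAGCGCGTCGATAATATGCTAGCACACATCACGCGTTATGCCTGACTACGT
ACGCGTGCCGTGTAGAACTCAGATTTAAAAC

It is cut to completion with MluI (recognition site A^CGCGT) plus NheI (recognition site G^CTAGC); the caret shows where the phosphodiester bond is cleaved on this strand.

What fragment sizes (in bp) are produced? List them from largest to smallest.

62, 35, 21, 21, 19, 13 bp

MluI sites (ACGCGT) start at positions 5, 26, 120, 141.
MluI cuts after the first base of each site, so after positions 5, 26, 120, 141.
NheI sites (GCTAGC) start at positions 88, 107.
NheI cuts after the first base of each site, so after positions 88, 107.
Combined cut positions: 5, 26, 88, 107, 120, 141.
Circular molecule, 6 cuts → 6 fragments:
  6–26 → 21 bp
  27–88 → 62 bp
  89–107 → 19 bp
  108–120 → 13 bp
  121–141 → 21 bp
  142–171 then 1–5 → 30 + 5 = 35 bp
Sorted largest to smallest: 62, 35, 21, 21, 19, 13 bp.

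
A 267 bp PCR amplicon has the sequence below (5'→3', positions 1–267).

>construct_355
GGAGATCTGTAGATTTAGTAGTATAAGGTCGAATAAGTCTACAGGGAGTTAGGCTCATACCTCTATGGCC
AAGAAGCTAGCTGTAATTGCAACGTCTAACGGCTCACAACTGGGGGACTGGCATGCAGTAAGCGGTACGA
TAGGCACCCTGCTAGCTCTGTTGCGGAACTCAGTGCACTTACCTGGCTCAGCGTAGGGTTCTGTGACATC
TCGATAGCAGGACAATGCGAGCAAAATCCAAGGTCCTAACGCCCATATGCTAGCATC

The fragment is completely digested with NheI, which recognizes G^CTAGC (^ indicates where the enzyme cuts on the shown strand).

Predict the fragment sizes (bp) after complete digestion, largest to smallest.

NheI sites (GCTAGC) start at positions 76, 151, 259.
NheI cuts after the first base of each site, so after positions 76, 151, 259.
Linear molecule, 3 cuts → 4 fragments:
  1–76 → 76 bp
  77–151 → 75 bp
  152–259 → 108 bp
  260–267 → 8 bp
Sorted largest to smallest: 108, 76, 75, 8 bp.

108, 76, 75, 8 bp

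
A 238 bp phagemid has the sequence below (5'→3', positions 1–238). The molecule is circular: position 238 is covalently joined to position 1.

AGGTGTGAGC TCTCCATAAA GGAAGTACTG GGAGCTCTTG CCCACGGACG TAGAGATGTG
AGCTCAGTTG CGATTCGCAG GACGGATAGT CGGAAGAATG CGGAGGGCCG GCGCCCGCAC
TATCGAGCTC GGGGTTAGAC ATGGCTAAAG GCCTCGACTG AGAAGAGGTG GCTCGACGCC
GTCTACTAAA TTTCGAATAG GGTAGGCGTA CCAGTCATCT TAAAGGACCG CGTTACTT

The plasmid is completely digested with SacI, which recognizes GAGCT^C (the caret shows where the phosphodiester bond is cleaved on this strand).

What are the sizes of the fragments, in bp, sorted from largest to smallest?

120, 65, 28, 25 bp

SacI sites (GAGCTC) start at positions 7, 32, 60, 125.
SacI cuts after base 5 of each site (before the last base), so after positions 11, 36, 64, 129.
Circular molecule, 4 cuts → 4 fragments:
  12–36 → 25 bp
  37–64 → 28 bp
  65–129 → 65 bp
  130–238 then 1–11 → 109 + 11 = 120 bp
Sorted largest to smallest: 120, 65, 28, 25 bp.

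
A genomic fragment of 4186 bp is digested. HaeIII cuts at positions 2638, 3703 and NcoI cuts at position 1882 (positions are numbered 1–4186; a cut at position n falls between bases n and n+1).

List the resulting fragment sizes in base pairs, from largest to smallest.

1882, 1065, 756, 483 bp

Combined cut positions (sorted): 1882, 2638, 3703.
Linear molecule, 3 cuts → 4 fragments:
  1882 − 0 = 1882 bp
  2638 − 1882 = 756 bp
  3703 − 2638 = 1065 bp
  4186 − 3703 = 483 bp
Sorted largest to smallest: 1882, 1065, 756, 483 bp.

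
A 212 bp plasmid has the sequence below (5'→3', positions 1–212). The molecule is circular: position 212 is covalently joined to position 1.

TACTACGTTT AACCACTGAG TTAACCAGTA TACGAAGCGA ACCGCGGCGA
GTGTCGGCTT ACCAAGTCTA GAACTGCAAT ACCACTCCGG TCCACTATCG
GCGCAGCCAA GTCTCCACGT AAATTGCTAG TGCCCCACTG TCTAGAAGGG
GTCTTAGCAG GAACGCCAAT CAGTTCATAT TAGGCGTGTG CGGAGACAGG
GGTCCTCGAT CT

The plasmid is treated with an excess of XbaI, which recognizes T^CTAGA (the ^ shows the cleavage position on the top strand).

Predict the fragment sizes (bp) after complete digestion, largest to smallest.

XbaI sites (TCTAGA) start at positions 67, 141.
XbaI cuts after the first base of each site, so after positions 67, 141.
Circular molecule, 2 cuts → 2 fragments:
  68–141 → 74 bp
  142–212 then 1–67 → 71 + 67 = 138 bp
Sorted largest to smallest: 138, 74 bp.

138, 74 bp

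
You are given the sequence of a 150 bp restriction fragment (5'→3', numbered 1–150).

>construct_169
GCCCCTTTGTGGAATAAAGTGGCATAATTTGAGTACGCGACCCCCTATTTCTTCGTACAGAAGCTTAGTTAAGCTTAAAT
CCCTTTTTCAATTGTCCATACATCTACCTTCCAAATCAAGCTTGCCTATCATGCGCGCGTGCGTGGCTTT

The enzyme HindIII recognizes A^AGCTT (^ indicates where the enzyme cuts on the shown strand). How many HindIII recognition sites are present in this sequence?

3

AAGCTT occurs starting at positions 61, 71, 118.
HindIII cuts at 3 sites.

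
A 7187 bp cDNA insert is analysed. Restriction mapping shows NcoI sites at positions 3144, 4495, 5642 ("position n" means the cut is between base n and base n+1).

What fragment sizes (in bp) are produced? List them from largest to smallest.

3144, 1545, 1351, 1147 bp

Linear molecule, 3 cuts → 4 fragments:
  3144 − 0 = 3144 bp
  4495 − 3144 = 1351 bp
  5642 − 4495 = 1147 bp
  7187 − 5642 = 1545 bp
Sorted largest to smallest: 3144, 1545, 1351, 1147 bp.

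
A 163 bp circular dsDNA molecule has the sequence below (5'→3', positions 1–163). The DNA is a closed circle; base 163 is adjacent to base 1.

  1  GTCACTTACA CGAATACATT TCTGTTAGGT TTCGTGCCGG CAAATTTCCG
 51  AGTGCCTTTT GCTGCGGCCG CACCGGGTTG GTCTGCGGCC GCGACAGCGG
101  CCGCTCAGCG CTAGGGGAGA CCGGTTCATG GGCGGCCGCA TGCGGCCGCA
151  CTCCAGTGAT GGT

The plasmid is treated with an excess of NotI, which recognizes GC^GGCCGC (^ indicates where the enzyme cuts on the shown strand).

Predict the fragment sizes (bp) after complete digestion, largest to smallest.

85, 35, 21, 12, 10 bp

NotI sites (GCGGCCGC) start at positions 64, 85, 97, 132, 142.
NotI cuts after base 2 of each site, so after positions 65, 86, 98, 133, 143.
Circular molecule, 5 cuts → 5 fragments:
  66–86 → 21 bp
  87–98 → 12 bp
  99–133 → 35 bp
  134–143 → 10 bp
  144–163 then 1–65 → 20 + 65 = 85 bp
Sorted largest to smallest: 85, 35, 21, 12, 10 bp.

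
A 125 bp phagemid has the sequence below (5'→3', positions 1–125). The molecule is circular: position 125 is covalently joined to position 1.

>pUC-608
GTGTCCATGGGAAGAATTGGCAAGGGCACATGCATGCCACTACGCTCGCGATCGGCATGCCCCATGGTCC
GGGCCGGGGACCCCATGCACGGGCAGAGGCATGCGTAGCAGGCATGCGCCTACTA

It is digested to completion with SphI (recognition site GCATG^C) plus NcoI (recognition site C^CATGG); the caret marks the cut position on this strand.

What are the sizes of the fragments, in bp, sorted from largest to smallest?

41, 31, 23, 14, 13, 3 bp

SphI sites (GCATGC) start at positions 32, 55, 99, 112.
SphI cuts after base 5 of each site (before the last base), so after positions 36, 59, 103, 116.
NcoI sites (CCATGG) start at positions 5, 62.
NcoI cuts after the first base of each site, so after positions 5, 62.
Combined cut positions: 5, 36, 59, 62, 103, 116.
Circular molecule, 6 cuts → 6 fragments:
  6–36 → 31 bp
  37–59 → 23 bp
  60–62 → 3 bp
  63–103 → 41 bp
  104–116 → 13 bp
  117–125 then 1–5 → 9 + 5 = 14 bp
Sorted largest to smallest: 41, 31, 23, 14, 13, 3 bp.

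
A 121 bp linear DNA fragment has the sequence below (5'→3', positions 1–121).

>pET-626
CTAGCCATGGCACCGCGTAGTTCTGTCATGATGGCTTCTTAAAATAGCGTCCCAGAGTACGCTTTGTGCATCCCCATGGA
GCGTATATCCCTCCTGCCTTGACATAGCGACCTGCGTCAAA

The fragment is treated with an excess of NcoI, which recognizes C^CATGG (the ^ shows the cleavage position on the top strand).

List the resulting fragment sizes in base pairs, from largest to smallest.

69, 47, 5 bp

NcoI sites (CCATGG) start at positions 5, 74.
NcoI cuts after the first base of each site, so after positions 5, 74.
Linear molecule, 2 cuts → 3 fragments:
  1–5 → 5 bp
  6–74 → 69 bp
  75–121 → 47 bp
Sorted largest to smallest: 69, 47, 5 bp.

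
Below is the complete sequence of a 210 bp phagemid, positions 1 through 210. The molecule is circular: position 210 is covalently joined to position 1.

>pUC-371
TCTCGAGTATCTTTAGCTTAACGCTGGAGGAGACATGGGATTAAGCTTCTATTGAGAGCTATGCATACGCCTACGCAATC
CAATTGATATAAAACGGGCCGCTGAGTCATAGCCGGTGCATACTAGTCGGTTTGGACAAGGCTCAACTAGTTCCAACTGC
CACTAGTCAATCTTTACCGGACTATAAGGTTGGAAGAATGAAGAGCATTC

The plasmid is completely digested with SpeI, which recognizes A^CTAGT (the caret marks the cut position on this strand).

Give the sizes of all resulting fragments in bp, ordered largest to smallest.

170, 24, 16 bp

SpeI sites (ACTAGT) start at positions 122, 146, 162.
SpeI cuts after the first base of each site, so after positions 122, 146, 162.
Circular molecule, 3 cuts → 3 fragments:
  123–146 → 24 bp
  147–162 → 16 bp
  163–210 then 1–122 → 48 + 122 = 170 bp
Sorted largest to smallest: 170, 24, 16 bp.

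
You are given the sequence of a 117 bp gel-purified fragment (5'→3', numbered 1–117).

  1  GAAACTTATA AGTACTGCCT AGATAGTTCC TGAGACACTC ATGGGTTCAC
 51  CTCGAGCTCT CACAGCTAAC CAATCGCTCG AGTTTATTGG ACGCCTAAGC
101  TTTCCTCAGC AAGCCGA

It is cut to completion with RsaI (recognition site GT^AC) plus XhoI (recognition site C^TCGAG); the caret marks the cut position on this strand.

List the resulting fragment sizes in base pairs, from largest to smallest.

The RsaI site (GTAC) starts at position 12.
RsaI cuts after base 2 of each site, so after position 13.
XhoI sites (CTCGAG) start at positions 51, 77.
XhoI cuts after the first base of each site, so after positions 51, 77.
Combined cut positions: 13, 51, 77.
Linear molecule, 3 cuts → 4 fragments:
  1–13 → 13 bp
  14–51 → 38 bp
  52–77 → 26 bp
  78–117 → 40 bp
Sorted largest to smallest: 40, 38, 26, 13 bp.

40, 38, 26, 13 bp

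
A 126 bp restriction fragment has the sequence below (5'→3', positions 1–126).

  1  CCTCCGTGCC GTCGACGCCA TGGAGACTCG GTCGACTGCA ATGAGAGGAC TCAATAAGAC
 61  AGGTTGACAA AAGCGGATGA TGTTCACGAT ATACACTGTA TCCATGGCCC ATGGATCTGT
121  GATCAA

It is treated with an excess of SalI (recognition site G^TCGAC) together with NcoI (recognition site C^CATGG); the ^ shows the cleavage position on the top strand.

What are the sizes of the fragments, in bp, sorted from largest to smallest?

71, 17, 13, 11, 7, 7 bp

SalI sites (GTCGAC) start at positions 11, 31.
SalI cuts after the first base of each site, so after positions 11, 31.
NcoI sites (CCATGG) start at positions 18, 102, 109.
NcoI cuts after the first base of each site, so after positions 18, 102, 109.
Combined cut positions: 11, 18, 31, 102, 109.
Linear molecule, 5 cuts → 6 fragments:
  1–11 → 11 bp
  12–18 → 7 bp
  19–31 → 13 bp
  32–102 → 71 bp
  103–109 → 7 bp
  110–126 → 17 bp
Sorted largest to smallest: 71, 17, 13, 11, 7, 7 bp.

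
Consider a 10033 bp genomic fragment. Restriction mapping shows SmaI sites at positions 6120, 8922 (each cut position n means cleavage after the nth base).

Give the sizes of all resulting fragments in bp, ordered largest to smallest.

Linear molecule, 2 cuts → 3 fragments:
  6120 − 0 = 6120 bp
  8922 − 6120 = 2802 bp
  10033 − 8922 = 1111 bp
Sorted largest to smallest: 6120, 2802, 1111 bp.

6120, 2802, 1111 bp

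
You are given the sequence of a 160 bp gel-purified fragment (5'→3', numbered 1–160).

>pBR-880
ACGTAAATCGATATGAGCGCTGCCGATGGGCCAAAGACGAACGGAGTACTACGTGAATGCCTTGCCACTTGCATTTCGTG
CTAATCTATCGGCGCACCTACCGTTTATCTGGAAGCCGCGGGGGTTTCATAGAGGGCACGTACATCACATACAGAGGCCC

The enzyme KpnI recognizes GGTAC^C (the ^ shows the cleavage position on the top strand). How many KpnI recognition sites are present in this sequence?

No occurrence of GGTACC is present in the sequence.
KpnI does not cut: 0 sites.

0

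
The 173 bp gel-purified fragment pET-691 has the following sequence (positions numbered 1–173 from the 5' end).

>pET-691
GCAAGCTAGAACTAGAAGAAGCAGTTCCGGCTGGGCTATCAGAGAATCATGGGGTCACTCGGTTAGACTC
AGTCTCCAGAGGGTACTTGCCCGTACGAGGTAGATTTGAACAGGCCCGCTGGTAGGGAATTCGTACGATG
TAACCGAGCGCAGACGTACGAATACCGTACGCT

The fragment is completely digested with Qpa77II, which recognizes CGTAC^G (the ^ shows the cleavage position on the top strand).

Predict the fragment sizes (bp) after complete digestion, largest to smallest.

96, 40, 23, 11, 3 bp

Qpa77II sites (CGTACG) start at positions 92, 132, 155, 166.
Qpa77II cuts after base 5 of each site (before the last base), so after positions 96, 136, 159, 170.
Linear molecule, 4 cuts → 5 fragments:
  1–96 → 96 bp
  97–136 → 40 bp
  137–159 → 23 bp
  160–170 → 11 bp
  171–173 → 3 bp
Sorted largest to smallest: 96, 40, 23, 11, 3 bp.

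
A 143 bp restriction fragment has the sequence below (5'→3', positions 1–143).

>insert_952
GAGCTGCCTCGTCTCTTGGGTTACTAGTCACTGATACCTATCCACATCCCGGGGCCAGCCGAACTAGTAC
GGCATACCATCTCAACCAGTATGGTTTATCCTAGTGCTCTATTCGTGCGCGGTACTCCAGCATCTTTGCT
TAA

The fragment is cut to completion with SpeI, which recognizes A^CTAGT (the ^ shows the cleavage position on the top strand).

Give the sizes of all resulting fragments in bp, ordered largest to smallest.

80, 40, 23 bp

SpeI sites (ACTAGT) start at positions 23, 63.
SpeI cuts after the first base of each site, so after positions 23, 63.
Linear molecule, 2 cuts → 3 fragments:
  1–23 → 23 bp
  24–63 → 40 bp
  64–143 → 80 bp
Sorted largest to smallest: 80, 40, 23 bp.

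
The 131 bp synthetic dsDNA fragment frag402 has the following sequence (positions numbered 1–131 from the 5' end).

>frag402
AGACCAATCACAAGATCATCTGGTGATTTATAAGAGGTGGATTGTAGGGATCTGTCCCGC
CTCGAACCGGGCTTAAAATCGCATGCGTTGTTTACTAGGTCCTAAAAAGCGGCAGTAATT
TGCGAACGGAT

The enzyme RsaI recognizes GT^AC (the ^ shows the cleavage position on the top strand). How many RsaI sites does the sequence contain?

No occurrence of GTAC is present in the sequence.
RsaI does not cut: 0 sites.

0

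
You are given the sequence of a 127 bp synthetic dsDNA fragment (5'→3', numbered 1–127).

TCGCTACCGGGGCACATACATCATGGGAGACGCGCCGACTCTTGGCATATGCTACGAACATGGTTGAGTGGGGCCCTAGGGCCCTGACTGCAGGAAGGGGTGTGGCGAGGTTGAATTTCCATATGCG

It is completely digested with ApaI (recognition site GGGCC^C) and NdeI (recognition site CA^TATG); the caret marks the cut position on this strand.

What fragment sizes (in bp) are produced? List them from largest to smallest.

47, 38, 28, 8, 6 bp

ApaI sites (GGGCCC) start at positions 71, 79.
ApaI cuts after base 5 of each site (before the last base), so after positions 75, 83.
NdeI sites (CATATG) start at positions 46, 120.
NdeI cuts after base 2 of each site, so after positions 47, 121.
Combined cut positions: 47, 75, 83, 121.
Linear molecule, 4 cuts → 5 fragments:
  1–47 → 47 bp
  48–75 → 28 bp
  76–83 → 8 bp
  84–121 → 38 bp
  122–127 → 6 bp
Sorted largest to smallest: 47, 38, 28, 8, 6 bp.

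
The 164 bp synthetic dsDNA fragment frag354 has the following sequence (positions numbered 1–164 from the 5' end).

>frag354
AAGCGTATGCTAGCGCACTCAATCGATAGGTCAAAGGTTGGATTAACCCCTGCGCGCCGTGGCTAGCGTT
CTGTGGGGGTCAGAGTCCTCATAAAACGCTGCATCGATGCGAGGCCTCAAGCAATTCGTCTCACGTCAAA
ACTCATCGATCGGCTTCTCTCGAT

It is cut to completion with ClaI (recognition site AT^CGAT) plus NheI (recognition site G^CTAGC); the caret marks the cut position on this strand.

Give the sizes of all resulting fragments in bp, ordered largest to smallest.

42, 42, 39, 18, 14, 9 bp

ClaI sites (ATCGAT) start at positions 22, 103, 145.
ClaI cuts after base 2 of each site, so after positions 23, 104, 146.
NheI sites (GCTAGC) start at positions 9, 62.
NheI cuts after the first base of each site, so after positions 9, 62.
Combined cut positions: 9, 23, 62, 104, 146.
Linear molecule, 5 cuts → 6 fragments:
  1–9 → 9 bp
  10–23 → 14 bp
  24–62 → 39 bp
  63–104 → 42 bp
  105–146 → 42 bp
  147–164 → 18 bp
Sorted largest to smallest: 42, 42, 39, 18, 14, 9 bp.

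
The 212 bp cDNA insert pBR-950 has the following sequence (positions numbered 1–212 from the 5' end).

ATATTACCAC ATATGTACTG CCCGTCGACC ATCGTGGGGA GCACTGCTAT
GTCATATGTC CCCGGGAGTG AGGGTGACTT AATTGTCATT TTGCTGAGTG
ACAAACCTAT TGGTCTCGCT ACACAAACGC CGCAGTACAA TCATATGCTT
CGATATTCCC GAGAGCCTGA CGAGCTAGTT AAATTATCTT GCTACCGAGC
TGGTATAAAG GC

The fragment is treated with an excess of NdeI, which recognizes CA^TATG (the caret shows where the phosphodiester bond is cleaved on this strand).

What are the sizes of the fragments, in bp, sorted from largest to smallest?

89, 69, 43, 11 bp

NdeI sites (CATATG) start at positions 10, 53, 142.
NdeI cuts after base 2 of each site, so after positions 11, 54, 143.
Linear molecule, 3 cuts → 4 fragments:
  1–11 → 11 bp
  12–54 → 43 bp
  55–143 → 89 bp
  144–212 → 69 bp
Sorted largest to smallest: 89, 69, 43, 11 bp.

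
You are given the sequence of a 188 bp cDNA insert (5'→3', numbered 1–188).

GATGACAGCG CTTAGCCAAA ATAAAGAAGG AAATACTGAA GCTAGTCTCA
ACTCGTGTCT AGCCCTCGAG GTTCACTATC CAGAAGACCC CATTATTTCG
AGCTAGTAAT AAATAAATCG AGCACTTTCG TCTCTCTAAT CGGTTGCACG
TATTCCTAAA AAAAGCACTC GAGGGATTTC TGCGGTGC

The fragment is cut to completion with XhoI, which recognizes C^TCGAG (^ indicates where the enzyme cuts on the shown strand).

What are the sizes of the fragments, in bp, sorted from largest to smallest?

103, 65, 20 bp

XhoI sites (CTCGAG) start at positions 65, 168.
XhoI cuts after the first base of each site, so after positions 65, 168.
Linear molecule, 2 cuts → 3 fragments:
  1–65 → 65 bp
  66–168 → 103 bp
  169–188 → 20 bp
Sorted largest to smallest: 103, 65, 20 bp.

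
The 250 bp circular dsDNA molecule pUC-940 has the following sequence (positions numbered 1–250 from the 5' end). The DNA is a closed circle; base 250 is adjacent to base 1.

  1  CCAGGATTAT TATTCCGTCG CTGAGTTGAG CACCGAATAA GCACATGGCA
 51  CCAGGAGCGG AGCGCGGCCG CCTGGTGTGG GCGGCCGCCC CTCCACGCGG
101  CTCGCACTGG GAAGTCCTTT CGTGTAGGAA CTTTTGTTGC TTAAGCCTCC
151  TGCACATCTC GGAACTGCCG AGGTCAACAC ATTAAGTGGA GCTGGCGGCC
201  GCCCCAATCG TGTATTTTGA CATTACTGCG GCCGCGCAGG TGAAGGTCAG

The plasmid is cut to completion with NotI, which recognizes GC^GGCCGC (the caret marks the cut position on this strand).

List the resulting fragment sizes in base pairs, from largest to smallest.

NotI sites (GCGGCCGC) start at positions 64, 81, 195, 228.
NotI cuts after base 2 of each site, so after positions 65, 82, 196, 229.
Circular molecule, 4 cuts → 4 fragments:
  66–82 → 17 bp
  83–196 → 114 bp
  197–229 → 33 bp
  230–250 then 1–65 → 21 + 65 = 86 bp
Sorted largest to smallest: 114, 86, 33, 17 bp.

114, 86, 33, 17 bp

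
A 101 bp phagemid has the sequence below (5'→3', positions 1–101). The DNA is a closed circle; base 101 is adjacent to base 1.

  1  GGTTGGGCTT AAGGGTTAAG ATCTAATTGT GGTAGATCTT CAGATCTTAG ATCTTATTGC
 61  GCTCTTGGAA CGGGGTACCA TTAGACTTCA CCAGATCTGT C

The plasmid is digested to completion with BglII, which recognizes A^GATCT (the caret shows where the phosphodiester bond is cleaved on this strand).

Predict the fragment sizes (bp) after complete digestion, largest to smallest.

BglII sites (AGATCT) start at positions 19, 34, 42, 49, 93.
BglII cuts after the first base of each site, so after positions 19, 34, 42, 49, 93.
Circular molecule, 5 cuts → 5 fragments:
  20–34 → 15 bp
  35–42 → 8 bp
  43–49 → 7 bp
  50–93 → 44 bp
  94–101 then 1–19 → 8 + 19 = 27 bp
Sorted largest to smallest: 44, 27, 15, 8, 7 bp.

44, 27, 15, 8, 7 bp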